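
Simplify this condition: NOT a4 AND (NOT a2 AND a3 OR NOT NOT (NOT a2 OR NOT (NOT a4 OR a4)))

NOT a4 AND (NOT a2 AND a3 OR NOT NOT (NOT a2 OR NOT (NOT a4 OR a4)))
= NOT a4 AND (NOT a2 AND a3 OR NOT (a2 AND (NOT a4 OR a4)))   (De Morgan)
= NOT a4 AND (NOT a2 AND a3 OR NOT a2)   (complement / identity)
= NOT a4 AND NOT a2   (absorption)

NOT a4 AND NOT a2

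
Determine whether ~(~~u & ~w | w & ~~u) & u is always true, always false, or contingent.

~(~~u & ~w | w & ~~u) & u
= ~~~u & u   — distribution
= ~u & u   — double negation
= 0   — complement

always false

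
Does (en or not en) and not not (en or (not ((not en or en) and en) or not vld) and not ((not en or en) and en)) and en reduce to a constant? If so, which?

no

(en or not en) and not not (en or (not ((not en or en) and en) or not vld) and not ((not en or en) and en)) and en
= (en or not en) and (en or (not ((not en or en) and en) or not vld) and not ((not en or en) and en)) and en
= (en or not en) and (en or not ((not en or en) and en)) and en
= (en or not en) and (en or not en) and en
= (en or not en) and en
= en
This depends on en, so it is not a constant.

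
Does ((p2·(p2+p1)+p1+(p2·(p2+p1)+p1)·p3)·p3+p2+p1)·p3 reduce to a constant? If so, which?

no

((p2·(p2+p1)+p1+(p2·(p2+p1)+p1)·p3)·p3+p2+p1)·p3
= ((p2·(p2+p1)+p1)·p3+p2+p1)·p3   — absorption
= ((p2+p1)·p3+p2+p1)·p3   — absorption
= (p2+p1)·p3   — absorption
This depends on p1, p2, p3, so it is not a constant.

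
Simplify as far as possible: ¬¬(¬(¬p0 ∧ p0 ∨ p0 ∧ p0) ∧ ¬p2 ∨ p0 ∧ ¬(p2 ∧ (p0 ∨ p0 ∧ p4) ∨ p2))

¬¬(¬(¬p0 ∧ p0 ∨ p0 ∧ p0) ∧ ¬p2 ∨ p0 ∧ ¬(p2 ∧ (p0 ∨ p0 ∧ p4) ∨ p2))
= ¬¬(¬p0 ∧ ¬p2 ∨ p0 ∧ ¬(p2 ∧ (p0 ∨ p0 ∧ p4) ∨ p2))   [distribution]
= ¬¬(¬p0 ∧ ¬p2 ∨ p0 ∧ ¬(p2 ∧ p0 ∨ p2))   [absorption]
= ¬¬(¬p0 ∧ ¬p2 ∨ p0 ∧ ¬p2)   [absorption]
= ¬p0 ∧ ¬p2 ∨ p0 ∧ ¬p2   [double negation]
= ¬p2   [distribution]

¬p2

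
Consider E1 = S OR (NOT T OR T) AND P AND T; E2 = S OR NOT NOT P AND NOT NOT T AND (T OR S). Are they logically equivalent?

Yes

E1: S OR (NOT T OR T) AND P AND T
    = S OR P AND T   [complement / identity]
E2: S OR NOT NOT P AND NOT NOT T AND (T OR S)
    = S OR NOT NOT P AND T AND (T OR S)   [double negation]
    = S OR P AND T AND (T OR S)   [double negation]
    = S OR P AND T   [absorption]
Both reduce to S OR P AND T, so they are equivalent.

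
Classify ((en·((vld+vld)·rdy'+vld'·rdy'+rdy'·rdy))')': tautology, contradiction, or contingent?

((en·((vld+vld)·rdy'+vld'·rdy'+rdy'·rdy))')'
= ((en·(vld·rdy'+vld'·rdy'+rdy'·rdy))')'   — idempotence
= ((en·(rdy'+rdy'·rdy))')'   — distribution
= ((en·rdy')')'   — complement / identity
= en·rdy'   — double negation
This depends on en, rdy, so it is not a constant.

contingent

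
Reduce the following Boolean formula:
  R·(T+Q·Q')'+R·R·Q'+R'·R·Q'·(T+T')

R·(T+Q·Q')'+R·R·Q'+R'·R·Q'·(T+T')
= R·T'+R·R·Q'+R'·R·Q'·(T+T')   [complement / identity]
= R·T'+R·R·Q'+R'·R·Q'   [complement / identity]
= R·T'+R·Q'   [distribution]
= R·(T'+Q')   [distribution]

R·(T'+Q')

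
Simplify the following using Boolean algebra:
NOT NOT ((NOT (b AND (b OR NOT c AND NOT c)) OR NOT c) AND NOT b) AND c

NOT b AND c

NOT NOT ((NOT (b AND (b OR NOT c AND NOT c)) OR NOT c) AND NOT b) AND c
= NOT NOT ((NOT (b AND (b OR NOT c)) OR NOT c) AND NOT b) AND c   (idempotence)
= NOT NOT ((NOT b OR NOT c) AND NOT b) AND c   (absorption)
= NOT NOT NOT b AND c   (absorption)
= NOT b AND c   (double negation)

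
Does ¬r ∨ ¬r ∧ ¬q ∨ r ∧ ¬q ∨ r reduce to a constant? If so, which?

¬r ∨ ¬r ∧ ¬q ∨ r ∧ ¬q ∨ r
= ¬r ∨ r ∧ ¬q ∨ r   [absorption]
= ¬r ∨ r   [absorption]
= True   [complement]

yes, True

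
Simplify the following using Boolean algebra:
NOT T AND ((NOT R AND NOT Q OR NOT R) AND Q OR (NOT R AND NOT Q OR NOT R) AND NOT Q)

NOT T AND NOT R

NOT T AND ((NOT R AND NOT Q OR NOT R) AND Q OR (NOT R AND NOT Q OR NOT R) AND NOT Q)
= NOT T AND (NOT R AND NOT Q OR NOT R)   — distribution
= NOT T AND NOT R   — absorption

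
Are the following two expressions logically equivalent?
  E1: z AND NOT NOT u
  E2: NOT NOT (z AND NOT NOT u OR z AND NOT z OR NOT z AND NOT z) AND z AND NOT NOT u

Yes

E1: z AND NOT NOT u
    = z AND u   (double negation)
E2: NOT NOT (z AND NOT NOT u OR z AND NOT z OR NOT z AND NOT z) AND z AND NOT NOT u
    = NOT NOT (z AND NOT NOT u OR NOT z) AND z AND NOT NOT u   (distribution)
    = (z AND NOT NOT u OR NOT z) AND z AND NOT NOT u   (double negation)
    = z AND NOT NOT u   (absorption)
    = z AND u   (double negation)
Both reduce to z AND u, so they are equivalent.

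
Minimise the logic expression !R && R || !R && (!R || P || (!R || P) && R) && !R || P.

!R || P

!R && R || !R && (!R || P || (!R || P) && R) && !R || P
= !R && R || !R && (!R || P) && !R || P   [absorption]
= !R && R || !R && !R || P   [absorption]
= !R || P   [distribution]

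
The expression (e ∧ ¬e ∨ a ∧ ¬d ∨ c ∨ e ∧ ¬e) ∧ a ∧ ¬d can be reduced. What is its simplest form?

(e ∧ ¬e ∨ a ∧ ¬d ∨ c ∨ e ∧ ¬e) ∧ a ∧ ¬d
= (e ∧ ¬e ∨ a ∧ ¬d ∨ c) ∧ a ∧ ¬d   [complement / identity]
= (a ∧ ¬d ∨ c) ∧ a ∧ ¬d   [complement / identity]
= a ∧ ¬d   [absorption]

a ∧ ¬d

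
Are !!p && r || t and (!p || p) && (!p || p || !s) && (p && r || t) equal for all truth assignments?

E1: !!p && r || t
    = p && r || t   — double negation
E2: (!p || p) && (!p || p || !s) && (p && r || t)
    = (!p || p) && (p && r || t)   — absorption
    = p && r || t   — complement / identity
Both reduce to p && r || t, so they are equivalent.

Yes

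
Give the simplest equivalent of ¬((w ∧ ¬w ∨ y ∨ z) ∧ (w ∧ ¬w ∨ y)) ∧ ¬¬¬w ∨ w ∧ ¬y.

¬((w ∧ ¬w ∨ y ∨ z) ∧ (w ∧ ¬w ∨ y)) ∧ ¬¬¬w ∨ w ∧ ¬y
= ¬(w ∧ ¬w ∨ y) ∧ ¬¬¬w ∨ w ∧ ¬y   [absorption]
= ¬(w ∧ ¬w ∨ y) ∧ ¬w ∨ w ∧ ¬y   [double negation]
= ¬y ∧ ¬w ∨ w ∧ ¬y   [complement / identity]
= ¬y   [distribution]

¬y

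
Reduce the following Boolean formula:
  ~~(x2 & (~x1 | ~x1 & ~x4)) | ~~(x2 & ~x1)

x2 & ~x1

~~(x2 & (~x1 | ~x1 & ~x4)) | ~~(x2 & ~x1)
= ~~(x2 & ~x1) | ~~(x2 & ~x1)   (absorption)
= ~~(x2 & ~x1)   (idempotence)
= x2 & ~x1   (double negation)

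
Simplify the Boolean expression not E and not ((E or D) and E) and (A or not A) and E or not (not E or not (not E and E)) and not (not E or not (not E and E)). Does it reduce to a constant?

not E and not ((E or D) and E) and (A or not A) and E or not (not E or not (not E and E)) and not (not E or not (not E and E))
= not E and not ((E or D) and E) and E or not (not E or not (not E and E)) and not (not E or not (not E and E))   — complement / identity
= not E and not ((E or D) and E) and E or not (not E or not (not E and E))   — idempotence
= not E and not E and E or not (not E or not (not E and E))   — absorption
= not E and not E and E or E and not E and E   — De Morgan
= not E and E   — distribution
= False   — complement

False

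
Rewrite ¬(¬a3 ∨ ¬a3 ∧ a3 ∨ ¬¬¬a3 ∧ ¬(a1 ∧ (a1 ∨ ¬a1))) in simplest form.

¬(¬a3 ∨ ¬a3 ∧ a3 ∨ ¬¬¬a3 ∧ ¬(a1 ∧ (a1 ∨ ¬a1)))
= ¬(¬a3 ∨ ¬a3 ∧ a3 ∨ ¬¬¬a3 ∧ ¬a1)   (complement / identity)
= ¬(¬a3 ∨ ¬¬¬a3 ∧ ¬a1)   (complement / identity)
= ¬(¬a3 ∨ ¬a3 ∧ ¬a1)   (double negation)
= ¬¬a3   (absorption)
= a3   (double negation)

a3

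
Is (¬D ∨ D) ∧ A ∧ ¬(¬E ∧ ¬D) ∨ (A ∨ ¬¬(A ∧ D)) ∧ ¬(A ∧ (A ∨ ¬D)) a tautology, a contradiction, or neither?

neither

(¬D ∨ D) ∧ A ∧ ¬(¬E ∧ ¬D) ∨ (A ∨ ¬¬(A ∧ D)) ∧ ¬(A ∧ (A ∨ ¬D))
= (¬D ∨ D) ∧ A ∧ ¬(¬E ∧ ¬D) ∨ (A ∨ A ∧ D) ∧ ¬(A ∧ (A ∨ ¬D))
= (¬D ∨ D) ∧ A ∧ (E ∨ D) ∨ (A ∨ A ∧ D) ∧ ¬(A ∧ (A ∨ ¬D))
= A ∧ (E ∨ D) ∨ (A ∨ A ∧ D) ∧ ¬(A ∧ (A ∨ ¬D))
= A ∧ (E ∨ D) ∨ A ∧ ¬(A ∧ (A ∨ ¬D))
= A ∧ (E ∨ D) ∨ A ∧ ¬A
= A ∧ (E ∨ D)
This depends on A, D, E, so it is not a constant.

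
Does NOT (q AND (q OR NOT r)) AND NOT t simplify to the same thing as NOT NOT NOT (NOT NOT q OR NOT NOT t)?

E1: NOT (q AND (q OR NOT r)) AND NOT t
    = NOT q AND NOT t
E2: NOT NOT NOT (NOT NOT q OR NOT NOT t)
    = NOT (NOT NOT q OR NOT NOT t)
    = NOT q AND NOT t
Both reduce to NOT q AND NOT t, so they are equivalent.

Yes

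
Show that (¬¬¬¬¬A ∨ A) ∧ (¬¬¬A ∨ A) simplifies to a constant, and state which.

(¬¬¬¬¬A ∨ A) ∧ (¬¬¬A ∨ A)
= (¬¬¬A ∨ A) ∧ (¬¬¬A ∨ A)   — double negation
= ¬¬¬A ∨ A   — idempotence
= ¬A ∨ A   — double negation
= True   — complement

True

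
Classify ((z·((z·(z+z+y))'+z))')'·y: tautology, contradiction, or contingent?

contingent

((z·((z·(z+z+y))'+z))')'·y
= z·((z·(z+z+y))'+z)·y
= z·((z·(z+y))'+z)·y
= z·(z'+z)·y
= z·y
This depends on y, z, so it is not a constant.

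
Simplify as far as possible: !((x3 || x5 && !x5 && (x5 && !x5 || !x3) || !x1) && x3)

!((x3 || x5 && !x5 && (x5 && !x5 || !x3) || !x1) && x3)
= !((x3 || x5 && !x5 || !x1) && x3)   — absorption
= !((x3 || !x1) && x3)   — complement / identity
= !x3   — absorption

!x3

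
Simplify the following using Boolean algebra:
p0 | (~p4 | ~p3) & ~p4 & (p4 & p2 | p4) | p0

p0

p0 | (~p4 | ~p3) & ~p4 & (p4 & p2 | p4) | p0
= p0 | ~p4 & (p4 & p2 | p4) | p0   — absorption
= p0 | ~p4 & p4 | p0   — absorption
= p0 | p0   — complement / identity
= p0   — idempotence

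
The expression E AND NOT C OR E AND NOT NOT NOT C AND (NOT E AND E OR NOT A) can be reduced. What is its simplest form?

E AND NOT C OR E AND NOT NOT NOT C AND (NOT E AND E OR NOT A)
= E AND NOT C OR E AND NOT NOT NOT C AND NOT A
= E AND NOT C OR E AND NOT C AND NOT A
= E AND NOT C

E AND NOT C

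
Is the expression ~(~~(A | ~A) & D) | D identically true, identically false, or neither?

identically true

~(~~(A | ~A) & D) | D
= ~((A | ~A) & D) | D   (double negation)
= ~D | D   (complement / identity)
= 1   (complement)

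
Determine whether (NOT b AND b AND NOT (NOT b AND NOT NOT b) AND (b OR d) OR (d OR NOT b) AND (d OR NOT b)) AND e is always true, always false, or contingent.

(NOT b AND b AND NOT (NOT b AND NOT NOT b) AND (b OR d) OR (d OR NOT b) AND (d OR NOT b)) AND e
= (NOT b AND b AND (b OR NOT b) AND (b OR d) OR (d OR NOT b) AND (d OR NOT b)) AND e
= (NOT b AND b AND (b OR d) OR (d OR NOT b) AND (d OR NOT b)) AND e
= (NOT b AND b AND (b OR d) OR d OR NOT b) AND e
= (NOT b AND b OR d OR NOT b) AND e
= (d OR NOT b) AND e
This depends on b, d, e, so it is not a constant.

contingent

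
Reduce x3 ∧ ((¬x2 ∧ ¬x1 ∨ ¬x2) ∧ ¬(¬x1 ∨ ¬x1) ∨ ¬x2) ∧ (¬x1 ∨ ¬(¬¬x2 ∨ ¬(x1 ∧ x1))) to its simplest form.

x3 ∧ ((¬x2 ∧ ¬x1 ∨ ¬x2) ∧ ¬(¬x1 ∨ ¬x1) ∨ ¬x2) ∧ (¬x1 ∨ ¬(¬¬x2 ∨ ¬(x1 ∧ x1)))
= x3 ∧ ((¬x2 ∧ ¬x1 ∨ ¬x2) ∧ ¬(¬x1 ∨ ¬x1) ∨ ¬x2) ∧ (¬x1 ∨ ¬x2 ∧ x1 ∧ x1)
= x3 ∧ (¬x2 ∧ ¬(¬x1 ∨ ¬x1) ∨ ¬x2) ∧ (¬x1 ∨ ¬x2 ∧ x1 ∧ x1)
= x3 ∧ (¬x2 ∧ x1 ∧ x1 ∨ ¬x2) ∧ (¬x1 ∨ ¬x2 ∧ x1 ∧ x1)
= x3 ∧ (¬x2 ∧ x1 ∧ x1 ∨ ¬x2 ∧ ¬x1)
= x3 ∧ (¬x2 ∧ x1 ∨ ¬x2 ∧ ¬x1)
= x3 ∧ ¬x2

x3 ∧ ¬x2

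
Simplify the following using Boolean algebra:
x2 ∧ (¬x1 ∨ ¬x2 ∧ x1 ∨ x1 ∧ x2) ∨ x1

x2 ∨ x1

x2 ∧ (¬x1 ∨ ¬x2 ∧ x1 ∨ x1 ∧ x2) ∨ x1
= x2 ∧ (¬x1 ∨ x1) ∨ x1   (distribution)
= x2 ∨ x1   (complement / identity)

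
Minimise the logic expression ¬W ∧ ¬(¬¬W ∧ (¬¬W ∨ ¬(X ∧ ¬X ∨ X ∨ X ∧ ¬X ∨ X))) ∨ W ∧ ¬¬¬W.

¬W

¬W ∧ ¬(¬¬W ∧ (¬¬W ∨ ¬(X ∧ ¬X ∨ X ∨ X ∧ ¬X ∨ X))) ∨ W ∧ ¬¬¬W
= ¬W ∧ ¬(¬¬W ∧ (¬¬W ∨ ¬(X ∧ ¬X ∨ X))) ∨ W ∧ ¬¬¬W
= ¬W ∧ ¬(¬¬W ∧ (¬¬W ∨ ¬X)) ∨ W ∧ ¬¬¬W
= ¬W ∧ ¬¬¬W ∨ W ∧ ¬¬¬W
= ¬¬¬W
= ¬W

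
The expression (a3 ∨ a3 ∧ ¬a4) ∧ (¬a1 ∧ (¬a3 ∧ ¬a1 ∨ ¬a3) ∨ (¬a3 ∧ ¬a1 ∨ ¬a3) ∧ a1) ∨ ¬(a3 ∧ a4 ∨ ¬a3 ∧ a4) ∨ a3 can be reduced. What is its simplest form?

(a3 ∨ a3 ∧ ¬a4) ∧ (¬a1 ∧ (¬a3 ∧ ¬a1 ∨ ¬a3) ∨ (¬a3 ∧ ¬a1 ∨ ¬a3) ∧ a1) ∨ ¬(a3 ∧ a4 ∨ ¬a3 ∧ a4) ∨ a3
= (a3 ∨ a3 ∧ ¬a4) ∧ (¬a1 ∧ (¬a3 ∧ ¬a1 ∨ ¬a3) ∨ (¬a3 ∧ ¬a1 ∨ ¬a3) ∧ a1) ∨ ¬a4 ∨ a3   [distribution]
= (a3 ∨ a3 ∧ ¬a4) ∧ (¬a3 ∧ ¬a1 ∨ ¬a3) ∨ ¬a4 ∨ a3   [distribution]
= (a3 ∨ a3 ∧ ¬a4) ∧ ¬a3 ∨ ¬a4 ∨ a3   [absorption]
= a3 ∧ ¬a3 ∨ ¬a4 ∨ a3   [absorption]
= ¬a4 ∨ a3   [complement / identity]

¬a4 ∨ a3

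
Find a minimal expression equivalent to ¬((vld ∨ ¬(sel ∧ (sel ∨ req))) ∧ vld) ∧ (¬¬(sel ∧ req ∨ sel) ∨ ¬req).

¬((vld ∨ ¬(sel ∧ (sel ∨ req))) ∧ vld) ∧ (¬¬(sel ∧ req ∨ sel) ∨ ¬req)
= ¬((vld ∨ ¬(sel ∧ (sel ∨ req))) ∧ vld) ∧ (¬¬sel ∨ ¬req)   [absorption]
= ¬((vld ∨ ¬(sel ∧ (sel ∨ req))) ∧ vld) ∧ (sel ∨ ¬req)   [double negation]
= ¬((vld ∨ ¬sel) ∧ vld) ∧ (sel ∨ ¬req)   [absorption]
= ¬vld ∧ (sel ∨ ¬req)   [absorption]

¬vld ∧ (sel ∨ ¬req)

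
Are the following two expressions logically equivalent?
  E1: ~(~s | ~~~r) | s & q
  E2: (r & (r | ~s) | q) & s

E1: ~(~s | ~~~r) | s & q
    = ~(~s | ~r) | s & q
    = s & r | s & q
    = (r | q) & s
E2: (r & (r | ~s) | q) & s
    = (r | q) & s
Both reduce to (r | q) & s, so they are equivalent.

Yes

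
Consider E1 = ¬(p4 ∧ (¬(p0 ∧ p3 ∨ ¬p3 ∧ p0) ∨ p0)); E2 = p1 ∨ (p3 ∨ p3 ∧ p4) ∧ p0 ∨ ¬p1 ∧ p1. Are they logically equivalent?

E1: ¬(p4 ∧ (¬(p0 ∧ p3 ∨ ¬p3 ∧ p0) ∨ p0))
    = ¬(p4 ∧ (¬p0 ∨ p0))   — distribution
    = ¬p4   — complement / identity
E2: p1 ∨ (p3 ∨ p3 ∧ p4) ∧ p0 ∨ ¬p1 ∧ p1
    = p1 ∨ p3 ∧ p0 ∨ ¬p1 ∧ p1   — absorption
    = p1 ∨ p3 ∧ p0   — complement / identity
These differ: at p0=1, p1=0, p3=0, p4=0, E1 = 1 but E2 = 0.

No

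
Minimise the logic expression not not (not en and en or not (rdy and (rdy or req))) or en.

not not (not en and en or not (rdy and (rdy or req))) or en
= not en and en or not (rdy and (rdy or req)) or en   (double negation)
= not (rdy and (rdy or req)) or en   (complement / identity)
= not rdy or en   (absorption)

not rdy or en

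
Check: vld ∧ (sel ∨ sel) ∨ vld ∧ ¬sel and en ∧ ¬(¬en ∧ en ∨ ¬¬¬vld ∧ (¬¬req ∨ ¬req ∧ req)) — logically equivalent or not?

E1: vld ∧ (sel ∨ sel) ∨ vld ∧ ¬sel
    = vld ∧ sel ∨ vld ∧ ¬sel   — idempotence
    = vld   — distribution
E2: en ∧ ¬(¬en ∧ en ∨ ¬¬¬vld ∧ (¬¬req ∨ ¬req ∧ req))
    = en ∧ ¬(¬en ∧ en ∨ ¬¬¬vld ∧ ¬¬req)   — complement / identity
    = en ∧ ¬(¬¬¬vld ∧ ¬¬req)   — complement / identity
    = en ∧ ¬(¬vld ∧ ¬¬req)   — double negation
    = en ∧ (vld ∨ ¬req)   — De Morgan
These differ: at en=0, req=0, sel=0, vld=1, E1 = 1 but E2 = 0.

No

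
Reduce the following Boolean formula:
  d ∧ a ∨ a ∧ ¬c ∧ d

d ∧ a ∨ a ∧ ¬c ∧ d
= (a ∨ a ∧ ¬c) ∧ d   — distribution
= a ∧ d   — absorption

a ∧ d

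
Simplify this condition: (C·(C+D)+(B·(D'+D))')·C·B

C·B

(C·(C+D)+(B·(D'+D))')·C·B
= (C+(B·(D'+D))')·C·B   (absorption)
= (C+B')·C·B   (complement / identity)
= C·B   (absorption)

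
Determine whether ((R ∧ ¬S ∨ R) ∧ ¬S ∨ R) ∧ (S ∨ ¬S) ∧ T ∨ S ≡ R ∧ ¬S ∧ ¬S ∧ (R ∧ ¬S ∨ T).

No

E1: ((R ∧ ¬S ∨ R) ∧ ¬S ∨ R) ∧ (S ∨ ¬S) ∧ T ∨ S
    = (R ∧ ¬S ∨ R) ∧ (S ∨ ¬S) ∧ T ∨ S
    = (R ∧ ¬S ∨ R) ∧ T ∨ S
    = R ∧ T ∨ S
E2: R ∧ ¬S ∧ ¬S ∧ (R ∧ ¬S ∨ T)
    = R ∧ ¬S ∧ (R ∧ ¬S ∨ T)
    = R ∧ ¬S
These differ: at R=1, S=1, T=1, E1 = 1 but E2 = 0.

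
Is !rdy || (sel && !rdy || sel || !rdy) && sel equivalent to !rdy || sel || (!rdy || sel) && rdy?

E1: !rdy || (sel && !rdy || sel || !rdy) && sel
    = !rdy || (sel || !rdy) && sel   — absorption
    = !rdy || sel   — absorption
E2: !rdy || sel || (!rdy || sel) && rdy
    = !rdy || sel   — absorption
Both reduce to !rdy || sel, so they are equivalent.

Yes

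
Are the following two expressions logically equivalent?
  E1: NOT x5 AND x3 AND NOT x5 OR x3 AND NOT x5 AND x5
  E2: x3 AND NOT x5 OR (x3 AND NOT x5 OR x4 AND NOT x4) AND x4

E1: NOT x5 AND x3 AND NOT x5 OR x3 AND NOT x5 AND x5
    = x3 AND NOT x5   — distribution
E2: x3 AND NOT x5 OR (x3 AND NOT x5 OR x4 AND NOT x4) AND x4
    = x3 AND NOT x5 OR x3 AND NOT x5 AND x4   — complement / identity
    = x3 AND NOT x5   — absorption
Both reduce to x3 AND NOT x5, so they are equivalent.

Yes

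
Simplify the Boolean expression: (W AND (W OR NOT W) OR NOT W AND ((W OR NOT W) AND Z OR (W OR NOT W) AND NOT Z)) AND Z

(W AND (W OR NOT W) OR NOT W AND ((W OR NOT W) AND Z OR (W OR NOT W) AND NOT Z)) AND Z
= (W AND (W OR NOT W) OR NOT W AND (W OR NOT W)) AND Z   (distribution)
= (W OR NOT W) AND Z   (distribution)
= Z   (complement / identity)

Z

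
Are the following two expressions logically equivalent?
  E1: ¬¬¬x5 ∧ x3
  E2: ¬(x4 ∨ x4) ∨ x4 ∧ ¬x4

No

E1: ¬¬¬x5 ∧ x3
    = ¬x5 ∧ x3   — double negation
E2: ¬(x4 ∨ x4) ∨ x4 ∧ ¬x4
    = ¬(x4 ∨ x4)   — complement / identity
    = ¬x4   — idempotence
These differ: at x3=0, x4=0, x5=0, E1 = 0 but E2 = 1.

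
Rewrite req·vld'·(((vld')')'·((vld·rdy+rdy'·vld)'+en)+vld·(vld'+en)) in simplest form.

req·vld'

req·vld'·(((vld')')'·((vld·rdy+rdy'·vld)'+en)+vld·(vld'+en))
= req·vld'·(((vld')')'·(vld'+en)+vld·(vld'+en))   — distribution
= req·vld'·(vld'·(vld'+en)+vld·(vld'+en))   — double negation
= req·vld'·(vld'+en)   — distribution
= req·vld'   — absorption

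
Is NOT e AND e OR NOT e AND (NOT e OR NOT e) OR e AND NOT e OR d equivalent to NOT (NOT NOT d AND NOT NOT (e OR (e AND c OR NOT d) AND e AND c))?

E1: NOT e AND e OR NOT e AND (NOT e OR NOT e) OR e AND NOT e OR d
    = NOT e AND (NOT e OR NOT e) OR e AND NOT e OR d   [complement / identity]
    = NOT e AND NOT e OR e AND NOT e OR d   [idempotence]
    = NOT e OR d   [distribution]
E2: NOT (NOT NOT d AND NOT NOT (e OR (e AND c OR NOT d) AND e AND c))
    = NOT (NOT NOT d AND NOT NOT (e OR e AND c))   [absorption]
    = NOT (NOT NOT d AND NOT NOT e)   [absorption]
    = NOT d OR NOT e   [De Morgan]
These differ: at c=1, d=0, e=1, E1 = 0 but E2 = 1.

No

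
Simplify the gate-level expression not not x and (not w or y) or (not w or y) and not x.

not not x and (not w or y) or (not w or y) and not x
= (not not x or not x) and (not w or y)   [distribution]
= (x or not x) and (not w or y)   [double negation]
= not w or y   [complement / identity]

not w or y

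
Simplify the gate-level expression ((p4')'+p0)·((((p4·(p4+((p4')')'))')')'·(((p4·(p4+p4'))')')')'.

((p4')'+p0)·((((p4·(p4+((p4')')'))')')'·(((p4·(p4+p4'))')')')'
= ((p4')'+p0)·((((p4·(p4+p4'))')')'·(((p4·(p4+p4'))')')')'   [double negation]
= ((p4')'+p0)·((((p4·(p4+p4'))')')')'   [idempotence]
= ((p4')'+p0)·(((p4')')')'   [complement / identity]
= ((p4')'+p0)·(p4')'   [double negation]
= (p4')'   [absorption]
= p4   [double negation]

p4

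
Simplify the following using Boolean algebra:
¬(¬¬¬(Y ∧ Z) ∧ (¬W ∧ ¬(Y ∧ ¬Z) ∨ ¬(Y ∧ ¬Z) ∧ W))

¬(¬¬¬(Y ∧ Z) ∧ (¬W ∧ ¬(Y ∧ ¬Z) ∨ ¬(Y ∧ ¬Z) ∧ W))
= ¬(¬¬¬(Y ∧ Z) ∧ ¬(Y ∧ ¬Z))   (distribution)
= ¬¬(Y ∧ Z) ∨ Y ∧ ¬Z   (De Morgan)
= Y ∧ Z ∨ Y ∧ ¬Z   (double negation)
= Y   (distribution)

Y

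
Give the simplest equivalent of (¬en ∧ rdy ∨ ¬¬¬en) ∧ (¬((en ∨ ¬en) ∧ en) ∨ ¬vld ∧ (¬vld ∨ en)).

¬en

(¬en ∧ rdy ∨ ¬¬¬en) ∧ (¬((en ∨ ¬en) ∧ en) ∨ ¬vld ∧ (¬vld ∨ en))
= (¬en ∧ rdy ∨ ¬en) ∧ (¬((en ∨ ¬en) ∧ en) ∨ ¬vld ∧ (¬vld ∨ en))   [double negation]
= ¬en ∧ (¬((en ∨ ¬en) ∧ en) ∨ ¬vld ∧ (¬vld ∨ en))   [absorption]
= ¬en ∧ (¬((en ∨ ¬en) ∧ en) ∨ ¬vld)   [absorption]
= ¬en ∧ (¬en ∨ ¬vld)   [complement / identity]
= ¬en   [absorption]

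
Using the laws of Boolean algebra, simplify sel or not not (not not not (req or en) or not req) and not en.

sel or not req and not en

sel or not not (not not not (req or en) or not req) and not en
= sel or not (not not (req or en) and req) and not en   — De Morgan
= sel or not ((req or en) and req) and not en   — double negation
= sel or not req and not en   — absorption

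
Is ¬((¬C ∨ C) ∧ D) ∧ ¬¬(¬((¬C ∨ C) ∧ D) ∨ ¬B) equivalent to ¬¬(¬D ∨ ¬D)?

E1: ¬((¬C ∨ C) ∧ D) ∧ ¬¬(¬((¬C ∨ C) ∧ D) ∨ ¬B)
    = ¬((¬C ∨ C) ∧ D) ∧ (¬((¬C ∨ C) ∧ D) ∨ ¬B)   [double negation]
    = ¬((¬C ∨ C) ∧ D)   [absorption]
    = ¬D   [complement / identity]
E2: ¬¬(¬D ∨ ¬D)
    = ¬¬¬D   [idempotence]
    = ¬D   [double negation]
Both reduce to ¬D, so they are equivalent.

Yes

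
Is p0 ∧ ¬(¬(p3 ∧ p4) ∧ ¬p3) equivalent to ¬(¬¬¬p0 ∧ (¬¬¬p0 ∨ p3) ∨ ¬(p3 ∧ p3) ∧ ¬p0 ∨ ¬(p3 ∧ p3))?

Yes

E1: p0 ∧ ¬(¬(p3 ∧ p4) ∧ ¬p3)
    = p0 ∧ (p3 ∧ p4 ∨ p3)   — De Morgan
    = p0 ∧ p3   — absorption
E2: ¬(¬¬¬p0 ∧ (¬¬¬p0 ∨ p3) ∨ ¬(p3 ∧ p3) ∧ ¬p0 ∨ ¬(p3 ∧ p3))
    = ¬(¬¬¬p0 ∧ (¬¬¬p0 ∨ p3) ∨ ¬(p3 ∧ p3))   — absorption
    = ¬(¬¬¬p0 ∧ (¬¬¬p0 ∨ p3) ∨ ¬p3)   — idempotence
    = ¬(¬¬¬p0 ∨ ¬p3)   — absorption
    = ¬(¬p0 ∨ ¬p3)   — double negation
    = p0 ∧ p3   — De Morgan
Both reduce to p0 ∧ p3, so they are equivalent.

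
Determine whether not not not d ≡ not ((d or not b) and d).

Yes

E1: not not not d
    = not d
E2: not ((d or not b) and d)
    = not d
Both reduce to not d, so they are equivalent.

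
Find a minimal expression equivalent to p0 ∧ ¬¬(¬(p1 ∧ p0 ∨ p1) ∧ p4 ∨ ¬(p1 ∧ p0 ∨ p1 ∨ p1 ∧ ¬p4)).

p0 ∧ ¬¬(¬(p1 ∧ p0 ∨ p1) ∧ p4 ∨ ¬(p1 ∧ p0 ∨ p1 ∨ p1 ∧ ¬p4))
= p0 ∧ ¬¬(¬(p1 ∧ p0 ∨ p1) ∧ p4 ∨ ¬(p1 ∧ p0 ∨ p1))   — absorption
= p0 ∧ ¬¬¬(p1 ∧ p0 ∨ p1)   — absorption
= p0 ∧ ¬¬¬p1   — absorption
= p0 ∧ ¬p1   — double negation

p0 ∧ ¬p1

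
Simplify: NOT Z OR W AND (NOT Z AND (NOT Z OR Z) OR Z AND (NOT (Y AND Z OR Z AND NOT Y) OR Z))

NOT Z OR W

NOT Z OR W AND (NOT Z AND (NOT Z OR Z) OR Z AND (NOT (Y AND Z OR Z AND NOT Y) OR Z))
= NOT Z OR W AND (NOT Z AND (NOT Z OR Z) OR Z AND (NOT Z OR Z))   [distribution]
= NOT Z OR W AND (NOT Z OR Z)   [distribution]
= NOT Z OR W   [complement / identity]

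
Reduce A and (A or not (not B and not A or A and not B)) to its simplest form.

A and (A or not (not B and not A or A and not B))
= A and (A or not not B)   (distribution)
= A and (A or B)   (double negation)
= A   (absorption)

A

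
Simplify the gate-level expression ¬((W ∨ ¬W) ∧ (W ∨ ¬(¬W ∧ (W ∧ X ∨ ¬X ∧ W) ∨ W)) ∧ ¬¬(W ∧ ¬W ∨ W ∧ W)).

¬W

¬((W ∨ ¬W) ∧ (W ∨ ¬(¬W ∧ (W ∧ X ∨ ¬X ∧ W) ∨ W)) ∧ ¬¬(W ∧ ¬W ∨ W ∧ W))
= ¬((W ∨ ¬W) ∧ (W ∨ ¬(¬W ∧ (W ∧ X ∨ ¬X ∧ W) ∨ W)) ∧ ¬¬W)   [distribution]
= ¬((W ∨ ¬W) ∧ (W ∨ ¬(¬W ∧ W ∨ W)) ∧ ¬¬W)   [distribution]
= ¬((W ∨ ¬W) ∧ (W ∨ ¬W) ∧ ¬¬W)   [complement / identity]
= ¬((W ∨ ¬W) ∧ ¬¬W)   [idempotence]
= ¬¬¬W   [complement / identity]
= ¬W   [double negation]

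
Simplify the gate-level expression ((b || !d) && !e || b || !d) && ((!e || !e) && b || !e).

((b || !d) && !e || b || !d) && ((!e || !e) && b || !e)
= (b || !d) && ((!e || !e) && b || !e)
= (b || !d) && (!e && b || !e)
= (b || !d) && !e

(b || !d) && !e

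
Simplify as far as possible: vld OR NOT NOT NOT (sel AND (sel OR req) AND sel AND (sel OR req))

vld OR NOT sel

vld OR NOT NOT NOT (sel AND (sel OR req) AND sel AND (sel OR req))
= vld OR NOT NOT NOT (sel AND (sel OR req))   [idempotence]
= vld OR NOT (sel AND (sel OR req))   [double negation]
= vld OR NOT sel   [absorption]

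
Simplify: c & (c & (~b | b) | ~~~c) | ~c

1

c & (c & (~b | b) | ~~~c) | ~c
= c & (c & (~b | b) | ~c) | ~c   (double negation)
= c & (c | ~c) | ~c   (complement / identity)
= c | ~c   (complement / identity)
= 1   (complement)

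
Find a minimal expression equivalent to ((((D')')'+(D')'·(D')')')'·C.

((((D')')'+(D')'·(D')')')'·C
= ((((D')')'+(D')')')'·C
= ((D')'·D')'·C
= (D'+D)·C
= C

C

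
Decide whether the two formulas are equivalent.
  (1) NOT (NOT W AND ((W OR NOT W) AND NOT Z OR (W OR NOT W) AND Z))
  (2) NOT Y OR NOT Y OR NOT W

No

E1: NOT (NOT W AND ((W OR NOT W) AND NOT Z OR (W OR NOT W) AND Z))
    = NOT (NOT W AND (W OR NOT W))   (distribution)
    = NOT NOT W   (complement / identity)
    = W   (double negation)
E2: NOT Y OR NOT Y OR NOT W
    = NOT Y OR NOT W   (idempotence)
These differ: at W=0, Y=1, Z=0, E1 = 0 but E2 = 1.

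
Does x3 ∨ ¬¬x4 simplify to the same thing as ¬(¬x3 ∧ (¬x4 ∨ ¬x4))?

Yes

E1: x3 ∨ ¬¬x4
    = x3 ∨ x4
E2: ¬(¬x3 ∧ (¬x4 ∨ ¬x4))
    = ¬(¬x3 ∧ ¬x4)
    = x3 ∨ x4
Both reduce to x3 ∨ x4, so they are equivalent.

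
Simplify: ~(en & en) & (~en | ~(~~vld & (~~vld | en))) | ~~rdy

~en | rdy

~(en & en) & (~en | ~(~~vld & (~~vld | en))) | ~~rdy
= ~(en & en) & (~en | ~~~vld) | ~~rdy   [absorption]
= ~(en & en) & (~en | ~vld) | ~~rdy   [double negation]
= ~en & (~en | ~vld) | ~~rdy   [idempotence]
= ~en | ~~rdy   [absorption]
= ~en | rdy   [double negation]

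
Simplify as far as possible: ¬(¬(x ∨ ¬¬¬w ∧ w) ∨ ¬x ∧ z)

¬(¬(x ∨ ¬¬¬w ∧ w) ∨ ¬x ∧ z)
= ¬(¬(x ∨ ¬w ∧ w) ∨ ¬x ∧ z)   [double negation]
= ¬(¬x ∨ ¬x ∧ z)   [complement / identity]
= ¬¬x   [absorption]
= x   [double negation]

x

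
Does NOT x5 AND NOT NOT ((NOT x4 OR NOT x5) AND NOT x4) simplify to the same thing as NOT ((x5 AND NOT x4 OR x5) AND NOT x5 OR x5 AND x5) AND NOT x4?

E1: NOT x5 AND NOT NOT ((NOT x4 OR NOT x5) AND NOT x4)
    = NOT x5 AND (NOT x4 OR NOT x5) AND NOT x4   (double negation)
    = NOT x5 AND NOT x4   (absorption)
E2: NOT ((x5 AND NOT x4 OR x5) AND NOT x5 OR x5 AND x5) AND NOT x4
    = NOT (x5 AND NOT x5 OR x5 AND x5) AND NOT x4   (absorption)
    = NOT x5 AND NOT x4   (distribution)
Both reduce to NOT x5 AND NOT x4, so they are equivalent.

Yes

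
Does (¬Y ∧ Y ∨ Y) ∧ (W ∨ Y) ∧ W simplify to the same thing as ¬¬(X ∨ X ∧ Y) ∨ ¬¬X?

E1: (¬Y ∧ Y ∨ Y) ∧ (W ∨ Y) ∧ W
    = Y ∧ (W ∨ Y) ∧ W   — complement / identity
    = Y ∧ W   — absorption
E2: ¬¬(X ∨ X ∧ Y) ∨ ¬¬X
    = ¬¬X ∨ ¬¬X   — absorption
    = ¬¬X   — idempotence
    = X   — double negation
These differ: at W=0, X=1, Y=1, E1 = 0 but E2 = 1.

No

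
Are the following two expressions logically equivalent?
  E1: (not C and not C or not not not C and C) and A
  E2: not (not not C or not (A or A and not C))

E1: (not C and not C or not not not C and C) and A
    = (not C and not C or not C and C) and A   [double negation]
    = not C and A   [distribution]
E2: not (not not C or not (A or A and not C))
    = not C and (A or A and not C)   [De Morgan]
    = not C and A   [absorption]
Both reduce to not C and A, so they are equivalent.

Yes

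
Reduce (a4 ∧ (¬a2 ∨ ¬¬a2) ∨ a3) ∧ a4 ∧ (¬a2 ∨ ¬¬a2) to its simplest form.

(a4 ∧ (¬a2 ∨ ¬¬a2) ∨ a3) ∧ a4 ∧ (¬a2 ∨ ¬¬a2)
= a4 ∧ (¬a2 ∨ ¬¬a2)
= a4 ∧ (¬a2 ∨ a2)
= a4

a4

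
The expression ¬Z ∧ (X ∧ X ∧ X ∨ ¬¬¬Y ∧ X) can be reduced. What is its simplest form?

¬Z ∧ (X ∧ X ∧ X ∨ ¬¬¬Y ∧ X)
= ¬Z ∧ (X ∧ X ∨ ¬¬¬Y ∧ X)   [idempotence]
= ¬Z ∧ (X ∧ X ∨ ¬Y ∧ X)   [double negation]
= ¬Z ∧ X ∧ (X ∨ ¬Y)   [distribution]
= ¬Z ∧ X   [absorption]

¬Z ∧ X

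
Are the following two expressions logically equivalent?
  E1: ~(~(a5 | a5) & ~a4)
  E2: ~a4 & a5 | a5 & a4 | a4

Yes

E1: ~(~(a5 | a5) & ~a4)
    = a5 | a5 | a4   [De Morgan]
    = a5 | a4   [idempotence]
E2: ~a4 & a5 | a5 & a4 | a4
    = a5 | a4   [distribution]
Both reduce to a5 | a4, so they are equivalent.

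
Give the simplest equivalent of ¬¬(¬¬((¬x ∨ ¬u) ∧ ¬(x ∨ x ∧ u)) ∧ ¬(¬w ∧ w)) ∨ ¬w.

¬x ∨ ¬w

¬¬(¬¬((¬x ∨ ¬u) ∧ ¬(x ∨ x ∧ u)) ∧ ¬(¬w ∧ w)) ∨ ¬w
= ¬¬(¬¬((¬x ∨ ¬u) ∧ ¬x) ∧ ¬(¬w ∧ w)) ∨ ¬w   (absorption)
= ¬(¬((¬x ∨ ¬u) ∧ ¬x) ∨ ¬w ∧ w) ∨ ¬w   (De Morgan)
= ¬¬((¬x ∨ ¬u) ∧ ¬x) ∨ ¬w   (complement / identity)
= ¬¬¬x ∨ ¬w   (absorption)
= ¬x ∨ ¬w   (double negation)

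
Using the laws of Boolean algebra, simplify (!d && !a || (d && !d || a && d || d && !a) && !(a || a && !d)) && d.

(!d && !a || (d && !d || a && d || d && !a) && !(a || a && !d)) && d
= (!d && !a || (d && !d || d) && !(a || a && !d)) && d   — distribution
= (!d && !a || (d && !d || d) && !a) && d   — absorption
= (!d && !a || d && !a) && d   — complement / identity
= !a && d   — distribution

!a && d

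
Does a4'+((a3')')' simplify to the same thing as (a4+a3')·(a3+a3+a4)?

E1: a4'+((a3')')'
    = a4'+a3'   [double negation]
E2: (a4+a3')·(a3+a3+a4)
    = a4+a3'·(a3+a3)   [distribution]
    = a4+a3'·a3   [idempotence]
    = a4   [complement / identity]
These differ: at a3=1, a4=0, E1 = 1 but E2 = 0.

No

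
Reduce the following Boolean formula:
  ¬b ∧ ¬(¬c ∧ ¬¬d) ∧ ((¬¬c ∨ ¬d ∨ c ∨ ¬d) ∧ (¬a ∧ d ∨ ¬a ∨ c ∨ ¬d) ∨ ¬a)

¬b ∧ ¬(¬c ∧ ¬¬d) ∧ ((¬¬c ∨ ¬d ∨ c ∨ ¬d) ∧ (¬a ∧ d ∨ ¬a ∨ c ∨ ¬d) ∨ ¬a)
= ¬b ∧ (c ∨ ¬d) ∧ ((¬¬c ∨ ¬d ∨ c ∨ ¬d) ∧ (¬a ∧ d ∨ ¬a ∨ c ∨ ¬d) ∨ ¬a)   (De Morgan)
= ¬b ∧ (c ∨ ¬d) ∧ ((c ∨ ¬d ∨ c ∨ ¬d) ∧ (¬a ∧ d ∨ ¬a ∨ c ∨ ¬d) ∨ ¬a)   (double negation)
= ¬b ∧ (c ∨ ¬d) ∧ ((c ∨ ¬d) ∧ (¬a ∧ d ∨ ¬a) ∨ c ∨ ¬d ∨ ¬a)   (distribution)
= ¬b ∧ (c ∨ ¬d) ∧ ((c ∨ ¬d) ∧ ¬a ∨ c ∨ ¬d ∨ ¬a)   (absorption)
= ¬b ∧ (c ∨ ¬d) ∧ (c ∨ ¬d ∨ ¬a)   (absorption)
= ¬b ∧ (c ∨ ¬d)   (absorption)

¬b ∧ (c ∨ ¬d)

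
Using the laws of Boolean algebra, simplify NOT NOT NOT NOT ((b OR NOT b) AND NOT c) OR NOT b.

NOT NOT NOT NOT ((b OR NOT b) AND NOT c) OR NOT b
= NOT NOT ((b OR NOT b) AND NOT c) OR NOT b   — double negation
= NOT NOT NOT c OR NOT b   — complement / identity
= NOT c OR NOT b   — double negation

NOT c OR NOT b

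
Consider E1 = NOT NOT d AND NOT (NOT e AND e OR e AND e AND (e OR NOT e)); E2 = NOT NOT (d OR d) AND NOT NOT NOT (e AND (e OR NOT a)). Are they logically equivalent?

Yes

E1: NOT NOT d AND NOT (NOT e AND e OR e AND e AND (e OR NOT e))
    = NOT NOT d AND NOT (NOT e AND e OR e AND e)   [complement / identity]
    = NOT NOT d AND NOT e   [distribution]
    = d AND NOT e   [double negation]
E2: NOT NOT (d OR d) AND NOT NOT NOT (e AND (e OR NOT a))
    = (d OR d) AND NOT NOT NOT (e AND (e OR NOT a))   [double negation]
    = (d OR d) AND NOT (e AND (e OR NOT a))   [double negation]
    = (d OR d) AND NOT e   [absorption]
    = d AND NOT e   [idempotence]
Both reduce to d AND NOT e, so they are equivalent.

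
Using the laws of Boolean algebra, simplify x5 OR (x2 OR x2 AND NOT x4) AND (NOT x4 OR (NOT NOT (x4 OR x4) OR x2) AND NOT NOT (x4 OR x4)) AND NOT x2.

x5 OR (x2 OR x2 AND NOT x4) AND (NOT x4 OR (NOT NOT (x4 OR x4) OR x2) AND NOT NOT (x4 OR x4)) AND NOT x2
= x5 OR (x2 OR x2 AND NOT x4) AND (NOT x4 OR NOT NOT (x4 OR x4)) AND NOT x2   (absorption)
= x5 OR (x2 OR x2 AND NOT x4) AND (NOT x4 OR x4 OR x4) AND NOT x2   (double negation)
= x5 OR (x2 OR x2 AND NOT x4) AND (NOT x4 OR x4) AND NOT x2   (idempotence)
= x5 OR x2 AND (NOT x4 OR x4) AND NOT x2   (absorption)
= x5 OR x2 AND NOT x2   (complement / identity)
= x5   (complement / identity)

x5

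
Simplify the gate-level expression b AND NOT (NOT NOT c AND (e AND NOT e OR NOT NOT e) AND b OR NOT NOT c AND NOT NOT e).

b AND NOT (NOT NOT c AND (e AND NOT e OR NOT NOT e) AND b OR NOT NOT c AND NOT NOT e)
= b AND NOT (NOT NOT c AND NOT NOT e AND b OR NOT NOT c AND NOT NOT e)
= b AND NOT (NOT NOT c AND NOT NOT e)
= b AND (NOT c OR NOT e)

b AND (NOT c OR NOT e)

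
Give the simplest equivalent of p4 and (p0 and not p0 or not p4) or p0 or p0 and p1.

p0

p4 and (p0 and not p0 or not p4) or p0 or p0 and p1
= p4 and not p4 or p0 or p0 and p1   [complement / identity]
= p0 or p0 and p1   [complement / identity]
= p0   [absorption]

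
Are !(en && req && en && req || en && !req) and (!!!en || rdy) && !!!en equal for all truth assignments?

E1: !(en && req && en && req || en && !req)
    = !(en && req || en && !req)   (idempotence)
    = !en   (distribution)
E2: (!!!en || rdy) && !!!en
    = !!!en   (absorption)
    = !en   (double negation)
Both reduce to !en, so they are equivalent.

Yes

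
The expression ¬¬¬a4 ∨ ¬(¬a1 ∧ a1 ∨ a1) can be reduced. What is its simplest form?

¬¬¬a4 ∨ ¬(¬a1 ∧ a1 ∨ a1)
= ¬¬¬a4 ∨ ¬a1   [complement / identity]
= ¬a4 ∨ ¬a1   [double negation]

¬a4 ∨ ¬a1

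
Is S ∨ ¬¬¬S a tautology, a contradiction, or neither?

S ∨ ¬¬¬S
= S ∨ ¬S   (double negation)
= True   (complement)

tautology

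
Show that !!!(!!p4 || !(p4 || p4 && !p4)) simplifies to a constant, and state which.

false

!!!(!!p4 || !(p4 || p4 && !p4))
= !(!!p4 || !(p4 || p4 && !p4))   — double negation
= !p4 && (p4 || p4 && !p4)   — De Morgan
= !p4 && p4   — complement / identity
= false   — complement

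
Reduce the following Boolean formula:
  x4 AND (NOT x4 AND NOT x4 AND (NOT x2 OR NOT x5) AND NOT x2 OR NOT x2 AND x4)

x4 AND (NOT x4 AND NOT x4 AND (NOT x2 OR NOT x5) AND NOT x2 OR NOT x2 AND x4)
= x4 AND (NOT x4 AND (NOT x2 OR NOT x5) AND NOT x2 OR NOT x2 AND x4)
= x4 AND (NOT x4 AND NOT x2 OR NOT x2 AND x4)
= x4 AND NOT x2

x4 AND NOT x2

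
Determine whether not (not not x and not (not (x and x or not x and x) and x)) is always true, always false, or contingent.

contingent

not (not not x and not (not (x and x or not x and x) and x))
= not (not not x and not (not x and x))   [distribution]
= not x or not x and x   [De Morgan]
= not x   [complement / identity]
This depends on x, so it is not a constant.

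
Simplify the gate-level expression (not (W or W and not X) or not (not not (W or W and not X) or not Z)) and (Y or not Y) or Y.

(not (W or W and not X) or not (not not (W or W and not X) or not Z)) and (Y or not Y) or Y
= (not (W or W and not X) or not (W or W and not X) and Z) and (Y or not Y) or Y   — De Morgan
= not (W or W and not X) or not (W or W and not X) and Z or Y   — complement / identity
= not (W or W and not X) or Y   — absorption
= not W or Y   — absorption

not W or Y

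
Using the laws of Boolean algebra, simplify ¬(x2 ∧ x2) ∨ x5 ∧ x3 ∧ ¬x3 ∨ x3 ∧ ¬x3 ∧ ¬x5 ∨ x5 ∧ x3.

¬x2 ∨ x5 ∧ x3

¬(x2 ∧ x2) ∨ x5 ∧ x3 ∧ ¬x3 ∨ x3 ∧ ¬x3 ∧ ¬x5 ∨ x5 ∧ x3
= ¬(x2 ∧ x2) ∨ x3 ∧ ¬x3 ∨ x5 ∧ x3
= ¬(x2 ∧ x2) ∨ x5 ∧ x3
= ¬x2 ∨ x5 ∧ x3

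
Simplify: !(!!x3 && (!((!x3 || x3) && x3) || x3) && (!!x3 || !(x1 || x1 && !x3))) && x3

false

!(!!x3 && (!((!x3 || x3) && x3) || x3) && (!!x3 || !(x1 || x1 && !x3))) && x3
= !(!!x3 && (!x3 || x3) && (!!x3 || !(x1 || x1 && !x3))) && x3   (complement / identity)
= !(!!x3 && (!!x3 || !(x1 || x1 && !x3))) && x3   (complement / identity)
= !(!!x3 && (!!x3 || !x1)) && x3   (absorption)
= !!!x3 && x3   (absorption)
= !x3 && x3   (double negation)
= false   (complement)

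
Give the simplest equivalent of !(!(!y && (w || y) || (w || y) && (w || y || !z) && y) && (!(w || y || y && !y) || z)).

w || y

!(!(!y && (w || y) || (w || y) && (w || y || !z) && y) && (!(w || y || y && !y) || z))
= !(!(!y && (w || y) || (w || y) && y) && (!(w || y || y && !y) || z))   [absorption]
= !(!(w || y) && (!(w || y || y && !y) || z))   [distribution]
= !(!(w || y) && (!(w || y) || z))   [complement / identity]
= !!(w || y)   [absorption]
= w || y   [double negation]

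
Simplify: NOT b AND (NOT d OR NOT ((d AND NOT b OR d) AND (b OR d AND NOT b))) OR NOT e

NOT b AND NOT d OR NOT e

NOT b AND (NOT d OR NOT ((d AND NOT b OR d) AND (b OR d AND NOT b))) OR NOT e
= NOT b AND (NOT d OR NOT (d AND NOT b OR d AND b)) OR NOT e   (distribution)
= NOT b AND (NOT d OR NOT d) OR NOT e   (distribution)
= NOT b AND NOT d OR NOT e   (idempotence)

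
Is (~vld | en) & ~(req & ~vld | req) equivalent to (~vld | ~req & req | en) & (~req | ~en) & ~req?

E1: (~vld | en) & ~(req & ~vld | req)
    = (~vld | en) & ~req   (absorption)
E2: (~vld | ~req & req | en) & (~req | ~en) & ~req
    = (~vld | ~req & req | en) & ~req   (absorption)
    = (~vld | en) & ~req   (complement / identity)
Both reduce to (~vld | en) & ~req, so they are equivalent.

Yes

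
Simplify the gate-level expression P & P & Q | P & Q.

P & Q

P & P & Q | P & Q
= P & Q | P & Q   — idempotence
= P & Q   — idempotence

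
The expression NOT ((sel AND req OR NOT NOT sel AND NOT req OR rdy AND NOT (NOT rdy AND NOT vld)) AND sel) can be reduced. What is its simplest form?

NOT ((sel AND req OR NOT NOT sel AND NOT req OR rdy AND NOT (NOT rdy AND NOT vld)) AND sel)
= NOT ((sel AND req OR sel AND NOT req OR rdy AND NOT (NOT rdy AND NOT vld)) AND sel)
= NOT ((sel AND req OR sel AND NOT req OR rdy AND (rdy OR vld)) AND sel)
= NOT ((sel OR rdy AND (rdy OR vld)) AND sel)
= NOT ((sel OR rdy) AND sel)
= NOT sel

NOT sel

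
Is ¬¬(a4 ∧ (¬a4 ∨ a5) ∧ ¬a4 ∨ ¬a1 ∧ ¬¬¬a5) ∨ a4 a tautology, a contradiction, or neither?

neither

¬¬(a4 ∧ (¬a4 ∨ a5) ∧ ¬a4 ∨ ¬a1 ∧ ¬¬¬a5) ∨ a4
= ¬¬(a4 ∧ ¬a4 ∨ ¬a1 ∧ ¬¬¬a5) ∨ a4   (absorption)
= ¬¬(¬a1 ∧ ¬¬¬a5) ∨ a4   (complement / identity)
= ¬a1 ∧ ¬¬¬a5 ∨ a4   (double negation)
= ¬a1 ∧ ¬a5 ∨ a4   (double negation)
This depends on a1, a4, a5, so it is not a constant.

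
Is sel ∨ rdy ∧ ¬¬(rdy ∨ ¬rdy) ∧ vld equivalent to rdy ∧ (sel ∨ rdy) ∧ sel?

No

E1: sel ∨ rdy ∧ ¬¬(rdy ∨ ¬rdy) ∧ vld
    = sel ∨ rdy ∧ (rdy ∨ ¬rdy) ∧ vld
    = sel ∨ rdy ∧ vld
E2: rdy ∧ (sel ∨ rdy) ∧ sel
    = rdy ∧ sel
These differ: at rdy=0, sel=1, vld=0, E1 = 1 but E2 = 0.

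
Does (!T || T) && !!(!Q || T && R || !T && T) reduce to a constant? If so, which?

(!T || T) && !!(!Q || T && R || !T && T)
= (!T || T) && (!Q || T && R || !T && T)
= !Q || T && R || !T && T
= !Q || T && R
This depends on Q, R, T, so it is not a constant.

no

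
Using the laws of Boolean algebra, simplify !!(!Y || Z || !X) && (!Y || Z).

!Y || Z

!!(!Y || Z || !X) && (!Y || Z)
= (!Y || Z || !X) && (!Y || Z)   — double negation
= !Y || Z   — absorption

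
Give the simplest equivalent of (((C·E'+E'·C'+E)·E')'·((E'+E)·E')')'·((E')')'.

E'

(((C·E'+E'·C'+E)·E')'·((E'+E)·E')')'·((E')')'
= (((E'+E)·E')'·((E'+E)·E')')'·((E')')'
= (((E'+E)·E')')'·((E')')'
= ((E')')'·((E')')'
= ((E')')'
= E'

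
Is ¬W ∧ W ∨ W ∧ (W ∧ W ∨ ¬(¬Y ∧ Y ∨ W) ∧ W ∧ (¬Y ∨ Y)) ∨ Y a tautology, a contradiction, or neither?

neither

¬W ∧ W ∨ W ∧ (W ∧ W ∨ ¬(¬Y ∧ Y ∨ W) ∧ W ∧ (¬Y ∨ Y)) ∨ Y
= ¬W ∧ W ∨ W ∧ (W ∧ W ∨ ¬W ∧ W ∧ (¬Y ∨ Y)) ∨ Y
= ¬W ∧ W ∨ W ∧ (W ∧ W ∨ ¬W ∧ W) ∨ Y
= ¬W ∧ W ∨ W ∧ W ∨ Y
= W ∨ Y
This depends on W, Y, so it is not a constant.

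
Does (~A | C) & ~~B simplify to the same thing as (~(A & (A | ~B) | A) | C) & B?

E1: (~A | C) & ~~B
    = (~A | C) & B   (double negation)
E2: (~(A & (A | ~B) | A) | C) & B
    = (~(A | A) | C) & B   (absorption)
    = (~A | C) & B   (idempotence)
Both reduce to (~A | C) & B, so they are equivalent.

Yes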